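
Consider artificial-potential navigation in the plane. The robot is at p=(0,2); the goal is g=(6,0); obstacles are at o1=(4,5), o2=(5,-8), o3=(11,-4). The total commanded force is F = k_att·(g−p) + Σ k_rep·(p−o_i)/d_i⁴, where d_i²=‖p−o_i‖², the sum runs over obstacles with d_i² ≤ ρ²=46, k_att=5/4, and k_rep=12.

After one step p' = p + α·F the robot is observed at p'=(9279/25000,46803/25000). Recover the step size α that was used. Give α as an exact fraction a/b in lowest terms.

α = 1/20

F_att = 5/4·(g−p) = 5/4·(6,-2) = (7.5000,-2.5000)
o1: d²=25 ≤ ρ²=46; F_rep = 12·(-4,-3)/25² = (-0.0768,-0.0576)
o2: d²=125 > ρ²=46 → inactive
o3: d²=157 > ρ²=46 → inactive
F = F_att + ΣF_rep = (7.4232,-2.5576)
Δp = p'−p = (0.3712,-0.1279); α = Δx/Fx = (9279/25000) / (9279/1250) = 1/20
check: Δy/Fy = (-3197/25000) / (-3197/1250) = 1/20 ✓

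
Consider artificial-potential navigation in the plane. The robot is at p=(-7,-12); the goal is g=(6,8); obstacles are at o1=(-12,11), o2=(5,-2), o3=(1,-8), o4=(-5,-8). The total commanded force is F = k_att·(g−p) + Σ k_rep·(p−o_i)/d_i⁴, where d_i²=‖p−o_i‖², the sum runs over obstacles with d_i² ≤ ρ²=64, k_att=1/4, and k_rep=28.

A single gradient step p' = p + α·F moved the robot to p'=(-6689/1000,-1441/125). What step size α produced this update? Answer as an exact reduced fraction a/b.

F_att = 1/4·(g−p) = 1/4·(13,20) = (3.2500,5.0000)
o1: d²=554 > ρ²=64 → inactive
o2: d²=244 > ρ²=64 → inactive
o3: d²=80 > ρ²=64 → inactive
o4: d²=20 ≤ ρ²=64; F_rep = 28·(-2,-4)/20² = (-0.1400,-0.2800)
F = F_att + ΣF_rep = (3.1100,4.7200)
Δp = p'−p = (0.3110,0.4720); α = Δx/Fx = (311/1000) / (311/100) = 1/10
check: Δy/Fy = (59/125) / (118/25) = 1/10 ✓

α = 1/10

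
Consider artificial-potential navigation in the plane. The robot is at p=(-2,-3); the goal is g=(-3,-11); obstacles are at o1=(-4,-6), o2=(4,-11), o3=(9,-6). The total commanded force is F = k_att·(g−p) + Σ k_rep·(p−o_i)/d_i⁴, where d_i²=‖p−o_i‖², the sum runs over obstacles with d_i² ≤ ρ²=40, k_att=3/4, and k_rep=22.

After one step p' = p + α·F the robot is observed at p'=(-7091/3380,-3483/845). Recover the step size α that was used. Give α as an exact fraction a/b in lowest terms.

F_att = 3/4·(g−p) = 3/4·(-1,-8) = (-0.7500,-6.0000)
o1: d²=13 ≤ ρ²=40; F_rep = 22·(2,3)/13² = (0.2604,0.3905)
o2: d²=100 > ρ²=40 → inactive
o3: d²=130 > ρ²=40 → inactive
F = F_att + ΣF_rep = (-0.4896,-5.6095)
Δp = p'−p = (-0.0979,-1.1219); α = Δx/Fx = (-331/3380) / (-331/676) = 1/5
check: Δy/Fy = (-948/845) / (-948/169) = 1/5 ✓

α = 1/5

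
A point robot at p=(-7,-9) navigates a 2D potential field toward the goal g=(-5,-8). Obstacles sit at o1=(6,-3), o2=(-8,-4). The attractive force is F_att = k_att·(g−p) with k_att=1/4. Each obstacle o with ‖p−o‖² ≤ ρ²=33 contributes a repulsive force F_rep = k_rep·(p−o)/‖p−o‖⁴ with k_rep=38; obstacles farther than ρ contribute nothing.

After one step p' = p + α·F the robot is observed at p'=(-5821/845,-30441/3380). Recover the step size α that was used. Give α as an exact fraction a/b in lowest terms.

F_att = 1/4·(g−p) = 1/4·(2,1) = (0.5000,0.2500)
o1: d²=205 > ρ²=33 → inactive
o2: d²=26 ≤ ρ²=33; F_rep = 38·(1,-5)/26² = (0.0562,-0.2811)
F = F_att + ΣF_rep = (0.5562,-0.0311)
Δp = p'−p = (0.1112,-0.0062); α = Δx/Fx = (94/845) / (94/169) = 1/5
check: Δy/Fy = (-21/3380) / (-21/676) = 1/5 ✓

α = 1/5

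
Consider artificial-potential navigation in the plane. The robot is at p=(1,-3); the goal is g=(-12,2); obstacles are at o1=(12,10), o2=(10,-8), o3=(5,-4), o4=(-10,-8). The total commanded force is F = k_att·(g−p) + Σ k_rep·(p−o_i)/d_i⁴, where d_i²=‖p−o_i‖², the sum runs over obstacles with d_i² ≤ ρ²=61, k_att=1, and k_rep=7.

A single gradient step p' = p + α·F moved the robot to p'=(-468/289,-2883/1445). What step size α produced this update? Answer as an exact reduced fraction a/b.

F_att = 1·(g−p) = 1·(-13,5) = (-13.0000,5.0000)
o1: d²=290 > ρ²=61 → inactive
o2: d²=106 > ρ²=61 → inactive
o3: d²=17 ≤ ρ²=61; F_rep = 7·(-4,1)/17² = (-0.0969,0.0242)
o4: d²=146 > ρ²=61 → inactive
F = F_att + ΣF_rep = (-13.0969,5.0242)
Δp = p'−p = (-2.6194,1.0048); α = Δx/Fx = (-757/289) / (-3785/289) = 1/5
check: Δy/Fy = (1452/1445) / (1452/289) = 1/5 ✓

α = 1/5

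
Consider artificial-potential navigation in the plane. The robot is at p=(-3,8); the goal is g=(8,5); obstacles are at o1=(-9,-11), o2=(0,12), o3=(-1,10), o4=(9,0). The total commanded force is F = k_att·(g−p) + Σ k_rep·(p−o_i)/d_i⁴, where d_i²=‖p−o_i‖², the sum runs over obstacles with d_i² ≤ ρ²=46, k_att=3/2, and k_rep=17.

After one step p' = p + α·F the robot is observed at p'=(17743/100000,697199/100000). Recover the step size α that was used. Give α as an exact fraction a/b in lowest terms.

F_att = 3/2·(g−p) = 3/2·(11,-3) = (16.5000,-4.5000)
o1: d²=397 > ρ²=46 → inactive
o2: d²=25 ≤ ρ²=46; F_rep = 17·(-3,-4)/25² = (-0.0816,-0.1088)
o3: d²=8 ≤ ρ²=46; F_rep = 17·(-2,-2)/8² = (-0.5312,-0.5312)
o4: d²=208 > ρ²=46 → inactive
F = F_att + ΣF_rep = (15.8872,-5.1400)
Δp = p'−p = (3.1774,-1.0280); α = Δx/Fx = (317743/100000) / (317743/20000) = 1/5
check: Δy/Fy = (-102801/100000) / (-102801/20000) = 1/5 ✓

α = 1/5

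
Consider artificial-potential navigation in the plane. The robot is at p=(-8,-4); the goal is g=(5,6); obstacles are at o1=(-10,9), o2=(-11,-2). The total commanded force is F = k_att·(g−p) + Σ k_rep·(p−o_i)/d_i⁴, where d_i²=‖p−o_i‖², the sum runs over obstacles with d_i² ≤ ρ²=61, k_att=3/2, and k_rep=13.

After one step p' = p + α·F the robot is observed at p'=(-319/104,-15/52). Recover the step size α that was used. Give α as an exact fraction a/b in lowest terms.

F_att = 3/2·(g−p) = 3/2·(13,10) = (19.5000,15.0000)
o1: d²=173 > ρ²=61 → inactive
o2: d²=13 ≤ ρ²=61; F_rep = 13·(3,-2)/13² = (0.2308,-0.1538)
F = F_att + ΣF_rep = (19.7308,14.8462)
Δp = p'−p = (4.9327,3.7115); α = Δx/Fx = (513/104) / (513/26) = 1/4
check: Δy/Fy = (193/52) / (193/13) = 1/4 ✓

α = 1/4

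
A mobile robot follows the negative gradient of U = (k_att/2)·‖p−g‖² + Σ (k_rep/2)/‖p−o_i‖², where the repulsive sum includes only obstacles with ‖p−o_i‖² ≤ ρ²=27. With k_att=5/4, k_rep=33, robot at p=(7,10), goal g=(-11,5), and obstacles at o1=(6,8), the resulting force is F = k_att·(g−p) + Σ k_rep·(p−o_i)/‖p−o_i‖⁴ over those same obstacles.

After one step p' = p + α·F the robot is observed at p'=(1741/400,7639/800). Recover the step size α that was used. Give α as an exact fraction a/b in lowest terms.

F_att = 5/4·(g−p) = 5/4·(-18,-5) = (-22.5000,-6.2500)
o1: d²=5 ≤ ρ²=27; F_rep = 33·(1,2)/5² = (1.3200,2.6400)
F = F_att + ΣF_rep = (-21.1800,-3.6100)
Δp = p'−p = (-2.6475,-0.4512); α = Δx/Fx = (-1059/400) / (-1059/50) = 1/8
check: Δy/Fy = (-361/800) / (-361/100) = 1/8 ✓

α = 1/8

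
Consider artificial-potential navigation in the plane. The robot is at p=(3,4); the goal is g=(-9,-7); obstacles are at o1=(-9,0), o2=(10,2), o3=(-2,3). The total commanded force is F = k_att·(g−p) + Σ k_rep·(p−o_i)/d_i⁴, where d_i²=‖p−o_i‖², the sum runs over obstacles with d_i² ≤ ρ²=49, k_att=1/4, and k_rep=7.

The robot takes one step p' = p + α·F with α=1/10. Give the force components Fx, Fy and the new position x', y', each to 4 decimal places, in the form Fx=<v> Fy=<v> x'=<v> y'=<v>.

Fx=-2.9482 Fy=-2.7396 x'=2.7052 y'=3.7260

F_att = 1/4·(g−p) = 1/4·(-12,-11) = (-3.0000,-2.7500)
o1: d²=160 > ρ²=49 → inactive
o2: d²=53 > ρ²=49 → inactive
o3: d²=26 ≤ ρ²=49; F_rep = 7·(5,1)/26² = (0.0518,0.0104)
F = F_att + ΣF_rep = (-2.9482,-2.7396)
p' = p + 1/10·F = (2.7052,3.7260)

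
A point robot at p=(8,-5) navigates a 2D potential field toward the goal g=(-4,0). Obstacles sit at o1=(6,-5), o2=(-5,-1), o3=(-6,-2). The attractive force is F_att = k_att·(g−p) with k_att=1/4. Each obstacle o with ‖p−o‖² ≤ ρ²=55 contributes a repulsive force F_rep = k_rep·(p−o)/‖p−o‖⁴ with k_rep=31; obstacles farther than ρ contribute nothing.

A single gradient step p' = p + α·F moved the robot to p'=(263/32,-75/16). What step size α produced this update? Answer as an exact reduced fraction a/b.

α = 1/4

F_att = 1/4·(g−p) = 1/4·(-12,5) = (-3.0000,1.2500)
o1: d²=4 ≤ ρ²=55; F_rep = 31·(2,0)/4² = (3.8750,0.0000)
o2: d²=185 > ρ²=55 → inactive
o3: d²=205 > ρ²=55 → inactive
F = F_att + ΣF_rep = (0.8750,1.2500)
Δp = p'−p = (0.2188,0.3125); α = Δx/Fx = (7/32) / (7/8) = 1/4
check: Δy/Fy = (5/16) / (5/4) = 1/4 ✓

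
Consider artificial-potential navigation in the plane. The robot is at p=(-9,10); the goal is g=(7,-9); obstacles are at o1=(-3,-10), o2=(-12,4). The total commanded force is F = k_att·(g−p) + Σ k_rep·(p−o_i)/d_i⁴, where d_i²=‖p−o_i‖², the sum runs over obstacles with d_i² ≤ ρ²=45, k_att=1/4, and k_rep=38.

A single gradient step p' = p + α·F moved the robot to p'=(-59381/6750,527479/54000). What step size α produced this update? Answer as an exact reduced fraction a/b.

α = 1/20

F_att = 1/4·(g−p) = 1/4·(16,-19) = (4.0000,-4.7500)
o1: d²=436 > ρ²=45 → inactive
o2: d²=45 ≤ ρ²=45; F_rep = 38·(3,6)/45² = (0.0563,0.1126)
F = F_att + ΣF_rep = (4.0563,-4.6374)
Δp = p'−p = (0.2028,-0.2319); α = Δx/Fx = (1369/6750) / (2738/675) = 1/20
check: Δy/Fy = (-12521/54000) / (-12521/2700) = 1/20 ✓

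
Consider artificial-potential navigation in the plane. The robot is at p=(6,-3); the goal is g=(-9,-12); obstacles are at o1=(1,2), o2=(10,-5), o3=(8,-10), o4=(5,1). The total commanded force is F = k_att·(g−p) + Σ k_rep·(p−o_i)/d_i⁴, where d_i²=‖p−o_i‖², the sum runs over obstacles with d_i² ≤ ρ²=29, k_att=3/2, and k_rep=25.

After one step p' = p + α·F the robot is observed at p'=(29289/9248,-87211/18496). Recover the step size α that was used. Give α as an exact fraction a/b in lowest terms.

F_att = 3/2·(g−p) = 3/2·(-15,-9) = (-22.5000,-13.5000)
o1: d²=50 > ρ²=29 → inactive
o2: d²=20 ≤ ρ²=29; F_rep = 25·(-4,2)/20² = (-0.2500,0.1250)
o3: d²=53 > ρ²=29 → inactive
o4: d²=17 ≤ ρ²=29; F_rep = 25·(1,-4)/17² = (0.0865,-0.3460)
F = F_att + ΣF_rep = (-22.6635,-13.7210)
Δp = p'−p = (-2.8329,-1.7151); α = Δx/Fx = (-26199/9248) / (-26199/1156) = 1/8
check: Δy/Fy = (-31723/18496) / (-31723/2312) = 1/8 ✓

α = 1/8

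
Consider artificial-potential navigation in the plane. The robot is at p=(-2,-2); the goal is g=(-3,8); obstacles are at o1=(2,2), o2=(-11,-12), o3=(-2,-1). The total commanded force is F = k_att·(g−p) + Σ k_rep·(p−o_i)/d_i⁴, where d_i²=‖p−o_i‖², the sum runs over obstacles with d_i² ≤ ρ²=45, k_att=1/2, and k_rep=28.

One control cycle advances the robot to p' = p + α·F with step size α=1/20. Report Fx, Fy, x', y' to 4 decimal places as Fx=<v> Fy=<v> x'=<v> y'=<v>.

F_att = 1/2·(g−p) = 1/2·(-1,10) = (-0.5000,5.0000)
o1: d²=32 ≤ ρ²=45; F_rep = 28·(-4,-4)/32² = (-0.1094,-0.1094)
o2: d²=181 > ρ²=45 → inactive
o3: d²=1 ≤ ρ²=45; F_rep = 28·(0,-1)/1² = (0.0000,-28.0000)
F = F_att + ΣF_rep = (-0.6094,-23.1094)
p' = p + 1/20·F = (-2.0305,-3.1555)

Fx=-0.6094 Fy=-23.1094 x'=-2.0305 y'=-3.1555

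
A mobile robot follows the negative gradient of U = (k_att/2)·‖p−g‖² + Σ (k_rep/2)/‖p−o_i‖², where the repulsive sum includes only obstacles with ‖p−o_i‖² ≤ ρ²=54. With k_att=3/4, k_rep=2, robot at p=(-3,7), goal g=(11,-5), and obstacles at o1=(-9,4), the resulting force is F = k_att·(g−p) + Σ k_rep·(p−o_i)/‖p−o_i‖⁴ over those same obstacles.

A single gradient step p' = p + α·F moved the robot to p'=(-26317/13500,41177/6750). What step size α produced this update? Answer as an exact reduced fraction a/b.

F_att = 3/4·(g−p) = 3/4·(14,-12) = (10.5000,-9.0000)
o1: d²=45 ≤ ρ²=54; F_rep = 2·(6,3)/45² = (0.0059,0.0030)
F = F_att + ΣF_rep = (10.5059,-8.9970)
Δp = p'−p = (1.0506,-0.8997); α = Δx/Fx = (14183/13500) / (14183/1350) = 1/10
check: Δy/Fy = (-6073/6750) / (-6073/675) = 1/10 ✓

α = 1/10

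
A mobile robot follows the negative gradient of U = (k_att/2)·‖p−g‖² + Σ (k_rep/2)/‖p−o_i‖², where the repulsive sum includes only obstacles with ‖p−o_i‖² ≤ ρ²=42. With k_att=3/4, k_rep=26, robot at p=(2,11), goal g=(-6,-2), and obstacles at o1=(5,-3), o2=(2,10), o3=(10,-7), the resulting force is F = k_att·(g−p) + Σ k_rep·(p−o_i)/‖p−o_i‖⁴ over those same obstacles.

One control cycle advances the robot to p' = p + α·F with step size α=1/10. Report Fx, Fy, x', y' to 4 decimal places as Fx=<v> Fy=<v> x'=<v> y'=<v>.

F_att = 3/4·(g−p) = 3/4·(-8,-13) = (-6.0000,-9.7500)
o1: d²=205 > ρ²=42 → inactive
o2: d²=1 ≤ ρ²=42; F_rep = 26·(0,1)/1² = (0.0000,26.0000)
o3: d²=388 > ρ²=42 → inactive
F = F_att + ΣF_rep = (-6.0000,16.2500)
p' = p + 1/10·F = (1.4000,12.6250)

Fx=-6.0000 Fy=16.2500 x'=1.4000 y'=12.6250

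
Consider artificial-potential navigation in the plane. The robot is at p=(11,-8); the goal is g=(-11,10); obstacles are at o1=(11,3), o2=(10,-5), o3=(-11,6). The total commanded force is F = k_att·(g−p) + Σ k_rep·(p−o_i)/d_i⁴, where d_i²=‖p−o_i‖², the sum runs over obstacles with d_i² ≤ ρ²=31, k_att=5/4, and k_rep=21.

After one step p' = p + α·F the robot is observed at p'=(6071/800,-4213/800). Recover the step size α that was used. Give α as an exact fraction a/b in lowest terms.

F_att = 5/4·(g−p) = 5/4·(-22,18) = (-27.5000,22.5000)
o1: d²=121 > ρ²=31 → inactive
o2: d²=10 ≤ ρ²=31; F_rep = 21·(1,-3)/10² = (0.2100,-0.6300)
o3: d²=680 > ρ²=31 → inactive
F = F_att + ΣF_rep = (-27.2900,21.8700)
Δp = p'−p = (-3.4112,2.7338); α = Δx/Fx = (-2729/800) / (-2729/100) = 1/8
check: Δy/Fy = (2187/800) / (2187/100) = 1/8 ✓

α = 1/8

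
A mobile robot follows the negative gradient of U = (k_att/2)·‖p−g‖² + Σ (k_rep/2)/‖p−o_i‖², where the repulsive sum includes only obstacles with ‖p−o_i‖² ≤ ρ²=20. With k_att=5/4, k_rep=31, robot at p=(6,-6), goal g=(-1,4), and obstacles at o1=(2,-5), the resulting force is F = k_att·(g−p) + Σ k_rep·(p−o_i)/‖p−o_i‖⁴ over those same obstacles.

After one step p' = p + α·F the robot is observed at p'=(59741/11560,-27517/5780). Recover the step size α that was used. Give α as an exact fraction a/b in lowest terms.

F_att = 5/4·(g−p) = 5/4·(-7,10) = (-8.7500,12.5000)
o1: d²=17 ≤ ρ²=20; F_rep = 31·(4,-1)/17² = (0.4291,-0.1073)
F = F_att + ΣF_rep = (-8.3209,12.3927)
Δp = p'−p = (-0.8321,1.2393); α = Δx/Fx = (-9619/11560) / (-9619/1156) = 1/10
check: Δy/Fy = (7163/5780) / (7163/578) = 1/10 ✓

α = 1/10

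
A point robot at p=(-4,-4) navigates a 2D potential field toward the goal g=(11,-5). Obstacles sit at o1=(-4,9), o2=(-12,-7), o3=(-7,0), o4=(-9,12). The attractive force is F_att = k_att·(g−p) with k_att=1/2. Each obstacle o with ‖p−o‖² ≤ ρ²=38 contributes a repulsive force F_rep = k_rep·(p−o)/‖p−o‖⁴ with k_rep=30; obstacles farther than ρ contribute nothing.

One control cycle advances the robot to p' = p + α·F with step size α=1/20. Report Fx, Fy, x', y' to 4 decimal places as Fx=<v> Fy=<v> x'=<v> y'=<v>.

Fx=7.6440 Fy=-0.6920 x'=-3.6178 y'=-4.0346

F_att = 1/2·(g−p) = 1/2·(15,-1) = (7.5000,-0.5000)
o1: d²=169 > ρ²=38 → inactive
o2: d²=73 > ρ²=38 → inactive
o3: d²=25 ≤ ρ²=38; F_rep = 30·(3,-4)/25² = (0.1440,-0.1920)
o4: d²=281 > ρ²=38 → inactive
F = F_att + ΣF_rep = (7.6440,-0.6920)
p' = p + 1/20·F = (-3.6178,-4.0346)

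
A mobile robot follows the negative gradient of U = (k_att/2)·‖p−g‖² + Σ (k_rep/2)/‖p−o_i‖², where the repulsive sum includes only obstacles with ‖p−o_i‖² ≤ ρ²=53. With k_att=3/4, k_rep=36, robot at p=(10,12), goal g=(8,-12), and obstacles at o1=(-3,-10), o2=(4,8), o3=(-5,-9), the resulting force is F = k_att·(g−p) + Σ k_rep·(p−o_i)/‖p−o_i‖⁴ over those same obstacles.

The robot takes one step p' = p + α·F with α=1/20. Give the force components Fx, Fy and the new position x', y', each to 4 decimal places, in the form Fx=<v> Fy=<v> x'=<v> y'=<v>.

F_att = 3/4·(g−p) = 3/4·(-2,-24) = (-1.5000,-18.0000)
o1: d²=653 > ρ²=53 → inactive
o2: d²=52 ≤ ρ²=53; F_rep = 36·(6,4)/52² = (0.0799,0.0533)
o3: d²=666 > ρ²=53 → inactive
F = F_att + ΣF_rep = (-1.4201,-17.9467)
p' = p + 1/20·F = (9.9290,11.1027)

Fx=-1.4201 Fy=-17.9467 x'=9.9290 y'=11.1027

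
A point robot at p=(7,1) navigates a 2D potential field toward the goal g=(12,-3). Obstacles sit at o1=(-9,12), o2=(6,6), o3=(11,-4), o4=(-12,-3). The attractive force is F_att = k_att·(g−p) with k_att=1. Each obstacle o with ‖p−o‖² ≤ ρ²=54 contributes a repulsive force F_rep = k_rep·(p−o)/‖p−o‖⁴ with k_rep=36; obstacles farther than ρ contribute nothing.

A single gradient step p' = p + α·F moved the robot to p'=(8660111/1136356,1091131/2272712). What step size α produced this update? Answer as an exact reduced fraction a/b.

α = 1/8

F_att = 1·(g−p) = 1·(5,-4) = (5.0000,-4.0000)
o1: d²=377 > ρ²=54 → inactive
o2: d²=26 ≤ ρ²=54; F_rep = 36·(1,-5)/26² = (0.0533,-0.2663)
o3: d²=41 ≤ ρ²=54; F_rep = 36·(-4,5)/41² = (-0.0857,0.1071)
o4: d²=377 > ρ²=54 → inactive
F = F_att + ΣF_rep = (4.9676,-4.1592)
Δp = p'−p = (0.6209,-0.5199); α = Δx/Fx = (705619/1136356) / (1411238/284089) = 1/8
check: Δy/Fy = (-1181581/2272712) / (-1181581/284089) = 1/8 ✓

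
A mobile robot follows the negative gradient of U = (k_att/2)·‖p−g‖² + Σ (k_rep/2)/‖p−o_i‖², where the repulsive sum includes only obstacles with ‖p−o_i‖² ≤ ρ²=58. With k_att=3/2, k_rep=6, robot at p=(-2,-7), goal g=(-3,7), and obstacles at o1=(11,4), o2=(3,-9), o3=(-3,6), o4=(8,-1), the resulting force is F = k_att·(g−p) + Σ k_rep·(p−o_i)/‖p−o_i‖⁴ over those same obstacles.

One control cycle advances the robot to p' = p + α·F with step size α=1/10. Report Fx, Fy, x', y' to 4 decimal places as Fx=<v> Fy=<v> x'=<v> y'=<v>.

Fx=-1.5357 Fy=21.0143 x'=-2.1536 y'=-4.8986

F_att = 3/2·(g−p) = 3/2·(-1,14) = (-1.5000,21.0000)
o1: d²=290 > ρ²=58 → inactive
o2: d²=29 ≤ ρ²=58; F_rep = 6·(-5,2)/29² = (-0.0357,0.0143)
o3: d²=170 > ρ²=58 → inactive
o4: d²=136 > ρ²=58 → inactive
F = F_att + ΣF_rep = (-1.5357,21.0143)
p' = p + 1/10·F = (-2.1536,-4.8986)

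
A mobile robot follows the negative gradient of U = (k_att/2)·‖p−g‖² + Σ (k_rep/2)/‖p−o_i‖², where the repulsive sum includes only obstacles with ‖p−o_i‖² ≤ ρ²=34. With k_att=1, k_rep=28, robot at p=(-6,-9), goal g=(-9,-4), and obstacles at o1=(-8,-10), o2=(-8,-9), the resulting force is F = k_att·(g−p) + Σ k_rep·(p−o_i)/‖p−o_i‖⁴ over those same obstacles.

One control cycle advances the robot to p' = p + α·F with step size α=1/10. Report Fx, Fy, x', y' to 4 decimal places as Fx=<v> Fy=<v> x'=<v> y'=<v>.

Fx=2.7400 Fy=6.1200 x'=-5.7260 y'=-8.3880

F_att = 1·(g−p) = 1·(-3,5) = (-3.0000,5.0000)
o1: d²=5 ≤ ρ²=34; F_rep = 28·(2,1)/5² = (2.2400,1.1200)
o2: d²=4 ≤ ρ²=34; F_rep = 28·(2,0)/4² = (3.5000,0.0000)
F = F_att + ΣF_rep = (2.7400,6.1200)
p' = p + 1/10·F = (-5.7260,-8.3880)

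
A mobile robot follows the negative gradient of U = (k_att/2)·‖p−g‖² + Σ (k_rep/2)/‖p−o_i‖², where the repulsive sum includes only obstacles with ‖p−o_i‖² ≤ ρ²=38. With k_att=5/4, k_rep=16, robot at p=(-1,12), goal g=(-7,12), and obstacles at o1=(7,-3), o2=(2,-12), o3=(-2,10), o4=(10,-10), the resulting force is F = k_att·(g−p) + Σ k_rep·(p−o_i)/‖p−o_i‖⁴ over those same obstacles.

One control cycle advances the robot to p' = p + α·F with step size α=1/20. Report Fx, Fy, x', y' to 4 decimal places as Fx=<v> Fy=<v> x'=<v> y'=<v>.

Fx=-6.8600 Fy=1.2800 x'=-1.3430 y'=12.0640

F_att = 5/4·(g−p) = 5/4·(-6,0) = (-7.5000,0.0000)
o1: d²=289 > ρ²=38 → inactive
o2: d²=585 > ρ²=38 → inactive
o3: d²=5 ≤ ρ²=38; F_rep = 16·(1,2)/5² = (0.6400,1.2800)
o4: d²=605 > ρ²=38 → inactive
F = F_att + ΣF_rep = (-6.8600,1.2800)
p' = p + 1/20·F = (-1.3430,12.0640)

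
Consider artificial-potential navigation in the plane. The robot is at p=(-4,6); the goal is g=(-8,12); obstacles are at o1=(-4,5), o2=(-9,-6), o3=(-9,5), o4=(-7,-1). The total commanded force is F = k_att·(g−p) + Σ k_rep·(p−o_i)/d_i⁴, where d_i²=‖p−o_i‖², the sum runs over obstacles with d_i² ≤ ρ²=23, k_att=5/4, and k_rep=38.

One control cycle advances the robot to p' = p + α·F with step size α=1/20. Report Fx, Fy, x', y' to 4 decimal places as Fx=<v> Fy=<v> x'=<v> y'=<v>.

F_att = 5/4·(g−p) = 5/4·(-4,6) = (-5.0000,7.5000)
o1: d²=1 ≤ ρ²=23; F_rep = 38·(0,1)/1² = (0.0000,38.0000)
o2: d²=169 > ρ²=23 → inactive
o3: d²=26 > ρ²=23 → inactive
o4: d²=58 > ρ²=23 → inactive
F = F_att + ΣF_rep = (-5.0000,45.5000)
p' = p + 1/20·F = (-4.2500,8.2750)

Fx=-5.0000 Fy=45.5000 x'=-4.2500 y'=8.2750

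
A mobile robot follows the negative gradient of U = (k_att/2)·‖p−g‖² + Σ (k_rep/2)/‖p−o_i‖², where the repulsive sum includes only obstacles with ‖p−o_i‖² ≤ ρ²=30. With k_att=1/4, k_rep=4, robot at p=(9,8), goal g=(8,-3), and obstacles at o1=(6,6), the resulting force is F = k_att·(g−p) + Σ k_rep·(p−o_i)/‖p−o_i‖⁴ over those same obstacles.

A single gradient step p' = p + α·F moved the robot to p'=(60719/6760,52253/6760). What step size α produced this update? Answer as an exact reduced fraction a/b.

F_att = 1/4·(g−p) = 1/4·(-1,-11) = (-0.2500,-2.7500)
o1: d²=13 ≤ ρ²=30; F_rep = 4·(3,2)/13² = (0.0710,0.0473)
F = F_att + ΣF_rep = (-0.1790,-2.7027)
Δp = p'−p = (-0.0179,-0.2703); α = Δx/Fx = (-121/6760) / (-121/676) = 1/10
check: Δy/Fy = (-1827/6760) / (-1827/676) = 1/10 ✓

α = 1/10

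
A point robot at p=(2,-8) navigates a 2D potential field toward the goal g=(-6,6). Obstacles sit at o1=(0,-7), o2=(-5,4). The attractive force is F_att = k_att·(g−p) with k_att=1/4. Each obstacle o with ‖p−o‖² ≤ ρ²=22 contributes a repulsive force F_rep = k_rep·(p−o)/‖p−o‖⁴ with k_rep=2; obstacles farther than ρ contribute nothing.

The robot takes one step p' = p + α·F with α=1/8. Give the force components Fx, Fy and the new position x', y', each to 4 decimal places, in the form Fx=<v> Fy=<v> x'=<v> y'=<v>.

Fx=-1.8400 Fy=3.4200 x'=1.7700 y'=-7.5725

F_att = 1/4·(g−p) = 1/4·(-8,14) = (-2.0000,3.5000)
o1: d²=5 ≤ ρ²=22; F_rep = 2·(2,-1)/5² = (0.1600,-0.0800)
o2: d²=193 > ρ²=22 → inactive
F = F_att + ΣF_rep = (-1.8400,3.4200)
p' = p + 1/8·F = (1.7700,-7.5725)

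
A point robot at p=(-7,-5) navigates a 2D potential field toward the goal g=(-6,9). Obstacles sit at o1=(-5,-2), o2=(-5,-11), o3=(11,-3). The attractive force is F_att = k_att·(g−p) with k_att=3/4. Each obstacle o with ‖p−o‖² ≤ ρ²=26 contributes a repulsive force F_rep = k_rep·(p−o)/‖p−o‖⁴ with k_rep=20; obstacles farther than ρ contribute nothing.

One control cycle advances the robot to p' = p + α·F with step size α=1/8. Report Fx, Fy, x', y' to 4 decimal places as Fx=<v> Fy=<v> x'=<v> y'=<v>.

Fx=0.5133 Fy=10.1450 x'=-6.9358 y'=-3.7319

F_att = 3/4·(g−p) = 3/4·(1,14) = (0.7500,10.5000)
o1: d²=13 ≤ ρ²=26; F_rep = 20·(-2,-3)/13² = (-0.2367,-0.3550)
o2: d²=40 > ρ²=26 → inactive
o3: d²=328 > ρ²=26 → inactive
F = F_att + ΣF_rep = (0.5133,10.1450)
p' = p + 1/8·F = (-6.9358,-3.7319)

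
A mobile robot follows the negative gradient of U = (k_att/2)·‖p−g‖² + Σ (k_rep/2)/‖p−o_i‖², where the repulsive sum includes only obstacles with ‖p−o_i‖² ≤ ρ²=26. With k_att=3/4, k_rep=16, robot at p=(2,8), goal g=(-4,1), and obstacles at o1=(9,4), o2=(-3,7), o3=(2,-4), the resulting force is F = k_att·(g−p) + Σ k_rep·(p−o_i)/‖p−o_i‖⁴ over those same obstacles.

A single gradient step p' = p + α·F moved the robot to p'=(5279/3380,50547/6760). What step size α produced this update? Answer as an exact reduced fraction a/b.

α = 1/10

F_att = 3/4·(g−p) = 3/4·(-6,-7) = (-4.5000,-5.2500)
o1: d²=65 > ρ²=26 → inactive
o2: d²=26 ≤ ρ²=26; F_rep = 16·(5,1)/26² = (0.1183,0.0237)
o3: d²=144 > ρ²=26 → inactive
F = F_att + ΣF_rep = (-4.3817,-5.2263)
Δp = p'−p = (-0.4382,-0.5226); α = Δx/Fx = (-1481/3380) / (-1481/338) = 1/10
check: Δy/Fy = (-3533/6760) / (-3533/676) = 1/10 ✓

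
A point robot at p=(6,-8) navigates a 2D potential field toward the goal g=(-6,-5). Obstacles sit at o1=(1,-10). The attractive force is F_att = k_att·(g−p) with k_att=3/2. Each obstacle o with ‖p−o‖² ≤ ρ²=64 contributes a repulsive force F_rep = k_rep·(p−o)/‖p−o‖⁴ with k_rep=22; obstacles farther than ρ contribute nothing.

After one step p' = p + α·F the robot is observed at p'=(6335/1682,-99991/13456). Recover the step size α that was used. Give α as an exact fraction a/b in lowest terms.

α = 1/8

F_att = 3/2·(g−p) = 3/2·(-12,3) = (-18.0000,4.5000)
o1: d²=29 ≤ ρ²=64; F_rep = 22·(5,2)/29² = (0.1308,0.0523)
F = F_att + ΣF_rep = (-17.8692,4.5523)
Δp = p'−p = (-2.2337,0.5690); α = Δx/Fx = (-3757/1682) / (-15028/841) = 1/8
check: Δy/Fy = (7657/13456) / (7657/1682) = 1/8 ✓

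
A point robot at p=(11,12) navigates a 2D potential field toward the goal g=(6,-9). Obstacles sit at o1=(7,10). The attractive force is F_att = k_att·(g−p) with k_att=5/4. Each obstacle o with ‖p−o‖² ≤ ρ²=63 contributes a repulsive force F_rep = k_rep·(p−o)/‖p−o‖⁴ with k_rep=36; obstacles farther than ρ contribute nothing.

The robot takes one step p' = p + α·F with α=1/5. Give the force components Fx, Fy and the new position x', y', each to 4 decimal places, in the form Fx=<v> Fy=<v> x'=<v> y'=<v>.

Fx=-5.8900 Fy=-26.0700 x'=9.8220 y'=6.7860

F_att = 5/4·(g−p) = 5/4·(-5,-21) = (-6.2500,-26.2500)
o1: d²=20 ≤ ρ²=63; F_rep = 36·(4,2)/20² = (0.3600,0.1800)
F = F_att + ΣF_rep = (-5.8900,-26.0700)
p' = p + 1/5·F = (9.8220,6.7860)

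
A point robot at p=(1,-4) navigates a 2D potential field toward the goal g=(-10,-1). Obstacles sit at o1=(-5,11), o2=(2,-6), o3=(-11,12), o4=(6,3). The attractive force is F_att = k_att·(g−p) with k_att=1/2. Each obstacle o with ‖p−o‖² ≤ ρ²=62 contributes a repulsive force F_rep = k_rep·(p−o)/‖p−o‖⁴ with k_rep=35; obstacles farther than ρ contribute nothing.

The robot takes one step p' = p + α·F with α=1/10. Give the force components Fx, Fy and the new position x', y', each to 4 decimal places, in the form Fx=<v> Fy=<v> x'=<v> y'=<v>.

F_att = 1/2·(g−p) = 1/2·(-11,3) = (-5.5000,1.5000)
o1: d²=261 > ρ²=62 → inactive
o2: d²=5 ≤ ρ²=62; F_rep = 35·(-1,2)/5² = (-1.4000,2.8000)
o3: d²=400 > ρ²=62 → inactive
o4: d²=74 > ρ²=62 → inactive
F = F_att + ΣF_rep = (-6.9000,4.3000)
p' = p + 1/10·F = (0.3100,-3.5700)

Fx=-6.9000 Fy=4.3000 x'=0.3100 y'=-3.5700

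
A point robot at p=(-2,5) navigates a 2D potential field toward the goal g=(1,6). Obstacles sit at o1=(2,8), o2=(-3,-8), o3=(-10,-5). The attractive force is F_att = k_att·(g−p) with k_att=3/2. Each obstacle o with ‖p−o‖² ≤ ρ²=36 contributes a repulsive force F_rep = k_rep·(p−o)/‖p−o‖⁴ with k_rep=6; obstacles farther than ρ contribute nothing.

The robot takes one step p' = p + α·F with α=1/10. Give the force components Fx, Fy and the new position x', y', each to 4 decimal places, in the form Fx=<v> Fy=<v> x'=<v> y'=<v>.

Fx=4.4616 Fy=1.4712 x'=-1.5538 y'=5.1471

F_att = 3/2·(g−p) = 3/2·(3,1) = (4.5000,1.5000)
o1: d²=25 ≤ ρ²=36; F_rep = 6·(-4,-3)/25² = (-0.0384,-0.0288)
o2: d²=170 > ρ²=36 → inactive
o3: d²=164 > ρ²=36 → inactive
F = F_att + ΣF_rep = (4.4616,1.4712)
p' = p + 1/10·F = (-1.5538,5.1471)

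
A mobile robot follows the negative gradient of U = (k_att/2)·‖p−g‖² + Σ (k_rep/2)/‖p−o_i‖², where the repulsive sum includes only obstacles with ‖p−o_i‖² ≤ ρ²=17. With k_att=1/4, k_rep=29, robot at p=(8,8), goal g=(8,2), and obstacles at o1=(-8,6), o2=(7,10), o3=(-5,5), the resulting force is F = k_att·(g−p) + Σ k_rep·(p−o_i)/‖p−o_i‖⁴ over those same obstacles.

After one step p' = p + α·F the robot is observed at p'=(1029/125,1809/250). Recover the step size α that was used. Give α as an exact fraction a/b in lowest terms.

α = 1/5

F_att = 1/4·(g−p) = 1/4·(0,-6) = (0.0000,-1.5000)
o1: d²=260 > ρ²=17 → inactive
o2: d²=5 ≤ ρ²=17; F_rep = 29·(1,-2)/5² = (1.1600,-2.3200)
o3: d²=178 > ρ²=17 → inactive
F = F_att + ΣF_rep = (1.1600,-3.8200)
Δp = p'−p = (0.2320,-0.7640); α = Δx/Fx = (29/125) / (29/25) = 1/5
check: Δy/Fy = (-191/250) / (-191/50) = 1/5 ✓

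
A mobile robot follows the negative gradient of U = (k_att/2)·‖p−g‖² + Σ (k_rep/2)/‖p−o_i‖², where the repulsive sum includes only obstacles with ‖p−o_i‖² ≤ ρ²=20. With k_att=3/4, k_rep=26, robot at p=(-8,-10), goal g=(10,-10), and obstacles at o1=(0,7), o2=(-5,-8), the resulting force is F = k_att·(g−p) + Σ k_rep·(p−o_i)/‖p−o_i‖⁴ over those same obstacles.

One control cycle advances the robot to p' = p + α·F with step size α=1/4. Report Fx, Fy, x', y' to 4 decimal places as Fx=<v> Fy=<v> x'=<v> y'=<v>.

Fx=13.0385 Fy=-0.3077 x'=-4.7404 y'=-10.0769

F_att = 3/4·(g−p) = 3/4·(18,0) = (13.5000,0.0000)
o1: d²=353 > ρ²=20 → inactive
o2: d²=13 ≤ ρ²=20; F_rep = 26·(-3,-2)/13² = (-0.4615,-0.3077)
F = F_att + ΣF_rep = (13.0385,-0.3077)
p' = p + 1/4·F = (-4.7404,-10.0769)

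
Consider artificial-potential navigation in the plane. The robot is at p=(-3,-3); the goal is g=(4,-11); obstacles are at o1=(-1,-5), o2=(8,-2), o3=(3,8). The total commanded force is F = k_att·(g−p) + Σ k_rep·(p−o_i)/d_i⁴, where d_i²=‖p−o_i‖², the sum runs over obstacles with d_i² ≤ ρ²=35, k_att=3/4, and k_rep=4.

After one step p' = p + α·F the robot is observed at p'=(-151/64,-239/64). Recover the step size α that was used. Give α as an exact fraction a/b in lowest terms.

F_att = 3/4·(g−p) = 3/4·(7,-8) = (5.2500,-6.0000)
o1: d²=8 ≤ ρ²=35; F_rep = 4·(-2,2)/8² = (-0.1250,0.1250)
o2: d²=122 > ρ²=35 → inactive
o3: d²=157 > ρ²=35 → inactive
F = F_att + ΣF_rep = (5.1250,-5.8750)
Δp = p'−p = (0.6406,-0.7344); α = Δx/Fx = (41/64) / (41/8) = 1/8
check: Δy/Fy = (-47/64) / (-47/8) = 1/8 ✓

α = 1/8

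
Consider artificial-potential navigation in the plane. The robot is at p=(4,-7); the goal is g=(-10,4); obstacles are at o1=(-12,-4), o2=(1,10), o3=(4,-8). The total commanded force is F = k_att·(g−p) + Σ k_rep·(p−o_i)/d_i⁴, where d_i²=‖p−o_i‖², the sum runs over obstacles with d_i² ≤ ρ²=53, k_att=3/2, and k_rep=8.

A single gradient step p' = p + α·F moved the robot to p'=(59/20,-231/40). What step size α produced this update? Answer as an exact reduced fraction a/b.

F_att = 3/2·(g−p) = 3/2·(-14,11) = (-21.0000,16.5000)
o1: d²=265 > ρ²=53 → inactive
o2: d²=298 > ρ²=53 → inactive
o3: d²=1 ≤ ρ²=53; F_rep = 8·(0,1)/1² = (0.0000,8.0000)
F = F_att + ΣF_rep = (-21.0000,24.5000)
Δp = p'−p = (-1.0500,1.2250); α = Δx/Fx = (-21/20) / (-21) = 1/20
check: Δy/Fy = (49/40) / (49/2) = 1/20 ✓

α = 1/20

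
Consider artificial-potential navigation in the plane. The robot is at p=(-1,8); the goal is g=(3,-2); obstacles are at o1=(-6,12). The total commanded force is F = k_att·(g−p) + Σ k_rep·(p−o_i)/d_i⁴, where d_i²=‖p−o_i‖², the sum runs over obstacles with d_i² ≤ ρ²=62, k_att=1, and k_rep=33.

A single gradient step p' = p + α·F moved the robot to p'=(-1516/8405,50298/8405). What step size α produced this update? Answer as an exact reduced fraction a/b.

α = 1/5

F_att = 1·(g−p) = 1·(4,-10) = (4.0000,-10.0000)
o1: d²=41 ≤ ρ²=62; F_rep = 33·(5,-4)/41² = (0.0982,-0.0785)
F = F_att + ΣF_rep = (4.0982,-10.0785)
Δp = p'−p = (0.8196,-2.0157); α = Δx/Fx = (6889/8405) / (6889/1681) = 1/5
check: Δy/Fy = (-16942/8405) / (-16942/1681) = 1/5 ✓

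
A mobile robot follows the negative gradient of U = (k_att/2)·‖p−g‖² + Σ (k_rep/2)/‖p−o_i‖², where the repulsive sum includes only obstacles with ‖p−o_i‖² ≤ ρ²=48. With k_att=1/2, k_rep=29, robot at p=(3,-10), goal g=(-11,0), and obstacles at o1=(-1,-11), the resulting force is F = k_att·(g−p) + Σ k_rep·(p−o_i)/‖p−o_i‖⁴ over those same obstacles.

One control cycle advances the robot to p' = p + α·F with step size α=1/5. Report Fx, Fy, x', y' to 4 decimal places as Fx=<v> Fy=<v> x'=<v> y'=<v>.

Fx=-6.5986 Fy=5.1003 x'=1.6803 y'=-8.9799

F_att = 1/2·(g−p) = 1/2·(-14,10) = (-7.0000,5.0000)
o1: d²=17 ≤ ρ²=48; F_rep = 29·(4,1)/17² = (0.4014,0.1003)
F = F_att + ΣF_rep = (-6.5986,5.1003)
p' = p + 1/5·F = (1.6803,-8.9799)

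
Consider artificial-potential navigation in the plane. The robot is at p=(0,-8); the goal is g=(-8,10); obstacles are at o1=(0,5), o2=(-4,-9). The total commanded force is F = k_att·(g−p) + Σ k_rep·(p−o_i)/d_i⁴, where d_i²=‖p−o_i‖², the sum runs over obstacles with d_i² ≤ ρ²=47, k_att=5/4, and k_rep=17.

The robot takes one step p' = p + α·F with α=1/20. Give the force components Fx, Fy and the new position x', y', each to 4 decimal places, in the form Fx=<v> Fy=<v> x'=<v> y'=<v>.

Fx=-9.7647 Fy=22.5588 x'=-0.4882 y'=-6.8721

F_att = 5/4·(g−p) = 5/4·(-8,18) = (-10.0000,22.5000)
o1: d²=169 > ρ²=47 → inactive
o2: d²=17 ≤ ρ²=47; F_rep = 17·(4,1)/17² = (0.2353,0.0588)
F = F_att + ΣF_rep = (-9.7647,22.5588)
p' = p + 1/20·F = (-0.4882,-6.8721)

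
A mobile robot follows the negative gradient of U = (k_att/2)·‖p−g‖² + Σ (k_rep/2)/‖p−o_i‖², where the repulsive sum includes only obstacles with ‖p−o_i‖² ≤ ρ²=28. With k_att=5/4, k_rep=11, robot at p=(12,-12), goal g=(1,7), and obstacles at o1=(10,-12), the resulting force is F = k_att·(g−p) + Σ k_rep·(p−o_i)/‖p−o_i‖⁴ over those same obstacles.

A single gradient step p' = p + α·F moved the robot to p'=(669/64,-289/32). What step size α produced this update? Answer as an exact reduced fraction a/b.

F_att = 5/4·(g−p) = 5/4·(-11,19) = (-13.7500,23.7500)
o1: d²=4 ≤ ρ²=28; F_rep = 11·(2,0)/4² = (1.3750,0.0000)
F = F_att + ΣF_rep = (-12.3750,23.7500)
Δp = p'−p = (-1.5469,2.9688); α = Δx/Fx = (-99/64) / (-99/8) = 1/8
check: Δy/Fy = (95/32) / (95/4) = 1/8 ✓

α = 1/8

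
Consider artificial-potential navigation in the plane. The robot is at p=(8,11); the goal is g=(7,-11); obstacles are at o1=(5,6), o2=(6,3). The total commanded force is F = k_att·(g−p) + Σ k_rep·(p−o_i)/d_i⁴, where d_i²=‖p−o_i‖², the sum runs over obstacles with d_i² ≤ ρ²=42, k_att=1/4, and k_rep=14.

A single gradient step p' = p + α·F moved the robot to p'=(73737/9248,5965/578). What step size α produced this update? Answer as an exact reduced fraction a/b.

α = 1/8

F_att = 1/4·(g−p) = 1/4·(-1,-22) = (-0.2500,-5.5000)
o1: d²=34 ≤ ρ²=42; F_rep = 14·(3,5)/34² = (0.0363,0.0606)
o2: d²=68 > ρ²=42 → inactive
F = F_att + ΣF_rep = (-0.2137,-5.4394)
Δp = p'−p = (-0.0267,-0.6799); α = Δx/Fx = (-247/9248) / (-247/1156) = 1/8
check: Δy/Fy = (-393/578) / (-1572/289) = 1/8 ✓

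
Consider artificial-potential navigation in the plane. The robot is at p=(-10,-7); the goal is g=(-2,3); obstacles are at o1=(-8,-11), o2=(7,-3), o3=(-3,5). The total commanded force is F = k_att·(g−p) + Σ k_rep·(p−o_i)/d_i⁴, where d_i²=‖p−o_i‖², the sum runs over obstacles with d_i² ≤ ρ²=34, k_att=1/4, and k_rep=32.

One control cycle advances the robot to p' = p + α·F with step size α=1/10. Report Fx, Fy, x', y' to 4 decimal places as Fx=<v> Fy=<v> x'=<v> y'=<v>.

F_att = 1/4·(g−p) = 1/4·(8,10) = (2.0000,2.5000)
o1: d²=20 ≤ ρ²=34; F_rep = 32·(-2,4)/20² = (-0.1600,0.3200)
o2: d²=305 > ρ²=34 → inactive
o3: d²=193 > ρ²=34 → inactive
F = F_att + ΣF_rep = (1.8400,2.8200)
p' = p + 1/10·F = (-9.8160,-6.7180)

Fx=1.8400 Fy=2.8200 x'=-9.8160 y'=-6.7180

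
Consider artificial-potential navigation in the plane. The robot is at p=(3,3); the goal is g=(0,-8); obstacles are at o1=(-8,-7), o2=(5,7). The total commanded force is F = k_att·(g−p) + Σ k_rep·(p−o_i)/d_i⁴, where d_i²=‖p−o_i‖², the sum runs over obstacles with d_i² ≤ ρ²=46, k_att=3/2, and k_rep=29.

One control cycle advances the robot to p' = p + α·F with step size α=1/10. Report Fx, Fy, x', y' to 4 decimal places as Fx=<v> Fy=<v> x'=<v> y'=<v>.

F_att = 3/2·(g−p) = 3/2·(-3,-11) = (-4.5000,-16.5000)
o1: d²=221 > ρ²=46 → inactive
o2: d²=20 ≤ ρ²=46; F_rep = 29·(-2,-4)/20² = (-0.1450,-0.2900)
F = F_att + ΣF_rep = (-4.6450,-16.7900)
p' = p + 1/10·F = (2.5355,1.3210)

Fx=-4.6450 Fy=-16.7900 x'=2.5355 y'=1.3210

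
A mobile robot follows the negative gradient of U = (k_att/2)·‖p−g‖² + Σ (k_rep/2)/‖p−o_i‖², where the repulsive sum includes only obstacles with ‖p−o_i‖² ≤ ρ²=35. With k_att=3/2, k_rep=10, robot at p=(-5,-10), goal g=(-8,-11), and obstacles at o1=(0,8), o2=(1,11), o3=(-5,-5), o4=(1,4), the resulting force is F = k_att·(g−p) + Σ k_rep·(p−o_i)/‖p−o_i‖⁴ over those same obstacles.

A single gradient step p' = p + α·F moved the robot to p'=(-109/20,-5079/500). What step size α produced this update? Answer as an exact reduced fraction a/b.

α = 1/10

F_att = 3/2·(g−p) = 3/2·(-3,-1) = (-4.5000,-1.5000)
o1: d²=349 > ρ²=35 → inactive
o2: d²=477 > ρ²=35 → inactive
o3: d²=25 ≤ ρ²=35; F_rep = 10·(0,-5)/25² = (0.0000,-0.0800)
o4: d²=232 > ρ²=35 → inactive
F = F_att + ΣF_rep = (-4.5000,-1.5800)
Δp = p'−p = (-0.4500,-0.1580); α = Δx/Fx = (-9/20) / (-9/2) = 1/10
check: Δy/Fy = (-79/500) / (-79/50) = 1/10 ✓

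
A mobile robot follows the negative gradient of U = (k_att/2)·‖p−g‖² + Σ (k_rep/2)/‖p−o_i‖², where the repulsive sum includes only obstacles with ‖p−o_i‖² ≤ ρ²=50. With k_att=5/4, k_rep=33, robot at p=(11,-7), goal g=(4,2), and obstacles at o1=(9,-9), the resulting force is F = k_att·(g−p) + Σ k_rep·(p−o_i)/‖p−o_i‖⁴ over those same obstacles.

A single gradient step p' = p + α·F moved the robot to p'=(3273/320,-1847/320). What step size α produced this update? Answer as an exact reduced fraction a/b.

F_att = 5/4·(g−p) = 5/4·(-7,9) = (-8.7500,11.2500)
o1: d²=8 ≤ ρ²=50; F_rep = 33·(2,2)/8² = (1.0312,1.0312)
F = F_att + ΣF_rep = (-7.7188,12.2812)
Δp = p'−p = (-0.7719,1.2281); α = Δx/Fx = (-247/320) / (-247/32) = 1/10
check: Δy/Fy = (393/320) / (393/32) = 1/10 ✓

α = 1/10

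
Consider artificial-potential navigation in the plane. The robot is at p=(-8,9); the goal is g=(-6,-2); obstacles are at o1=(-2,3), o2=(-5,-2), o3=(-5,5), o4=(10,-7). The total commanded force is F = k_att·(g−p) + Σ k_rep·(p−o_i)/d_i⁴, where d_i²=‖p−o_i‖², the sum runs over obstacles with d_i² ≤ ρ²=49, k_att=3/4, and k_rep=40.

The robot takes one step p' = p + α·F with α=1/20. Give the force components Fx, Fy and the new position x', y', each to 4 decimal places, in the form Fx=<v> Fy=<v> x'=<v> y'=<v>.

Fx=1.3080 Fy=-7.9940 x'=-7.9346 y'=8.6003

F_att = 3/4·(g−p) = 3/4·(2,-11) = (1.5000,-8.2500)
o1: d²=72 > ρ²=49 → inactive
o2: d²=130 > ρ²=49 → inactive
o3: d²=25 ≤ ρ²=49; F_rep = 40·(-3,4)/25² = (-0.1920,0.2560)
o4: d²=580 > ρ²=49 → inactive
F = F_att + ΣF_rep = (1.3080,-7.9940)
p' = p + 1/20·F = (-7.9346,8.6003)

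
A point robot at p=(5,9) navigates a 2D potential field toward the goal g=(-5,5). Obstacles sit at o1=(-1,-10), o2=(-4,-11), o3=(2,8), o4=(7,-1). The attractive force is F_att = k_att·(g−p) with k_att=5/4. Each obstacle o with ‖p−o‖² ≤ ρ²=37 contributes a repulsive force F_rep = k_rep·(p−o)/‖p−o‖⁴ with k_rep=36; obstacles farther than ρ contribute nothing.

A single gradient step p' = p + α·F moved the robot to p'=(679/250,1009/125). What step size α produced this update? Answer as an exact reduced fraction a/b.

α = 1/5

F_att = 5/4·(g−p) = 5/4·(-10,-4) = (-12.5000,-5.0000)
o1: d²=397 > ρ²=37 → inactive
o2: d²=481 > ρ²=37 → inactive
o3: d²=10 ≤ ρ²=37; F_rep = 36·(3,1)/10² = (1.0800,0.3600)
o4: d²=104 > ρ²=37 → inactive
F = F_att + ΣF_rep = (-11.4200,-4.6400)
Δp = p'−p = (-2.2840,-0.9280); α = Δx/Fx = (-571/250) / (-571/50) = 1/5
check: Δy/Fy = (-116/125) / (-116/25) = 1/5 ✓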